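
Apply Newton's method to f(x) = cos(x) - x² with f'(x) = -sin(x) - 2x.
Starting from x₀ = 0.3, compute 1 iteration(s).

f(x) = cos(x) - x²
f'(x) = -sin(x) - 2x
x₀ = 0.3

Newton-Raphson formula: x_{n+1} = x_n - f(x_n)/f'(x_n)

Iteration 1:
  f(0.300000) = 0.865336
  f'(0.300000) = -0.895520
  x_1 = 0.300000 - 0.865336/(-0.895520) = 1.266295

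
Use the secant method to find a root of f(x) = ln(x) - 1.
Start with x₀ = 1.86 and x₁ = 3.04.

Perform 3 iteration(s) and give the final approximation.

f(x) = ln(x) - 1
x₀ = 1.86, x₁ = 3.04

Secant formula: x_{n+1} = x_n - f(x_n)(x_n - x_{n-1})/(f(x_n) - f(x_{n-1}))

Iteration 1:
  f(1.860000) = -0.379424
  f(3.040000) = 0.111858
  x_2 = 3.040000 - 0.111858×(3.040000 - 1.860000)/(0.111858 - (-0.379424))
       = 2.771331
Iteration 2:
  f(3.040000) = 0.111858
  f(2.771331) = 0.019328
  x_3 = 2.771331 - 0.019328×(2.771331 - 3.040000)/(0.019328 - 0.111858)
       = 2.715211
Iteration 3:
  f(2.771331) = 0.019328
  f(2.715211) = -0.001130
  x_4 = 2.715211 - (-0.001130)×(2.715211 - 2.771331)/(-0.001130 - 0.019328)
       = 2.718312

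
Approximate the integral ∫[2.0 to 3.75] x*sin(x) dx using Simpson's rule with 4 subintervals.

f(x) = x*sin(x)
a = 2.0, b = 3.75, n = 4
h = (b - a)/n = 0.437500

Simpson's rule: (h/3)[f(x₀) + 4f(x₁) + 2f(x₂) + ... + f(xₙ)]

x_0 = 2.0000, f(x_0) = 1.818595, coefficient = 1
x_1 = 2.4375, f(x_1) = 1.577897, coefficient = 4
x_2 = 2.8750, f(x_2) = 0.757407, coefficient = 2
x_3 = 3.3125, f(x_3) = -0.563379, coefficient = 4
x_4 = 3.7500, f(x_4) = -2.143355, coefficient = 1

I ≈ (0.437500/3) × 5.248130 = 0.765352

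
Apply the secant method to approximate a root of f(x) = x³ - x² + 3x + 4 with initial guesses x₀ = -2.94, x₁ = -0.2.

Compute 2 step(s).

f(x) = x³ - x² + 3x + 4
x₀ = -2.94, x₁ = -0.2

Secant formula: x_{n+1} = x_n - f(x_n)(x_n - x_{n-1})/(f(x_n) - f(x_{n-1}))

Iteration 1:
  f(-2.940000) = -38.875784
  f(-0.200000) = 3.352000
  x_2 = -0.200000 - 3.352000×(-0.200000 - (-2.940000))/(3.352000 - (-38.875784))
       = -0.417499
Iteration 2:
  f(-0.200000) = 3.352000
  f(-0.417499) = 2.500427
  x_3 = -0.417499 - 2.500427×(-0.417499 - (-0.200000))/(2.500427 - 3.352000)
       = -1.056128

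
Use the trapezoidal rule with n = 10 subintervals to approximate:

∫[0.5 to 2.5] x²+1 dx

f(x) = x²+1
a = 0.5, b = 2.5, n = 10
h = (b - a)/n = 0.200000

Trapezoidal rule: (h/2)[f(x₀) + 2f(x₁) + 2f(x₂) + ... + f(xₙ)]

x_0 = 0.5000, f(x_0) = 1.250000, coefficient = 1
x_1 = 0.7000, f(x_1) = 1.490000, coefficient = 2
x_2 = 0.9000, f(x_2) = 1.810000, coefficient = 2
x_3 = 1.1000, f(x_3) = 2.210000, coefficient = 2
x_4 = 1.3000, f(x_4) = 2.690000, coefficient = 2
x_5 = 1.5000, f(x_5) = 3.250000, coefficient = 2
x_6 = 1.7000, f(x_6) = 3.890000, coefficient = 2
x_7 = 1.9000, f(x_7) = 4.610000, coefficient = 2
x_8 = 2.1000, f(x_8) = 5.410000, coefficient = 2
x_9 = 2.3000, f(x_9) = 6.290000, coefficient = 2
x_10 = 2.5000, f(x_10) = 7.250000, coefficient = 1

I ≈ (0.200000/2) × 71.800000 = 7.180000
Exact value: 7.166667
Error: 0.013333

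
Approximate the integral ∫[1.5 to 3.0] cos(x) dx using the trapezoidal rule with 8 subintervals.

f(x) = cos(x)
a = 1.5, b = 3.0, n = 8
h = (b - a)/n = 0.187500

Trapezoidal rule: (h/2)[f(x₀) + 2f(x₁) + 2f(x₂) + ... + f(xₙ)]

x_0 = 1.5000, f(x_0) = 0.070737, coefficient = 1
x_1 = 1.6875, f(x_1) = -0.116439, coefficient = 2
x_2 = 1.8750, f(x_2) = -0.299534, coefficient = 2
x_3 = 2.0625, f(x_3) = -0.472128, coefficient = 2
x_4 = 2.2500, f(x_4) = -0.628174, coefficient = 2
x_5 = 2.4375, f(x_5) = -0.762199, coefficient = 2
x_6 = 2.6250, f(x_6) = -0.869507, coefficient = 2
x_7 = 2.8125, f(x_7) = -0.946336, coefficient = 2
x_8 = 3.0000, f(x_8) = -0.989992, coefficient = 1

I ≈ (0.187500/2) × -9.107889 = -0.853865
Exact value: -0.856375
Error: 0.002510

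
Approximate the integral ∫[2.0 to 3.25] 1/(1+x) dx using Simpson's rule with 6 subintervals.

f(x) = 1/(1+x)
a = 2.0, b = 3.25, n = 6
h = (b - a)/n = 0.208333

Simpson's rule: (h/3)[f(x₀) + 4f(x₁) + 2f(x₂) + ... + f(xₙ)]

x_0 = 2.0000, f(x_0) = 0.333333, coefficient = 1
x_1 = 2.2083, f(x_1) = 0.311688, coefficient = 4
x_2 = 2.4167, f(x_2) = 0.292683, coefficient = 2
x_3 = 2.6250, f(x_3) = 0.275862, coefficient = 4
x_4 = 2.8333, f(x_4) = 0.260870, coefficient = 2
x_5 = 3.0417, f(x_5) = 0.247423, coefficient = 4
x_6 = 3.2500, f(x_6) = 0.235294, coefficient = 1

I ≈ (0.208333/3) × 5.015625 = 0.348307
Exact value: 0.348307
Error: 0.000001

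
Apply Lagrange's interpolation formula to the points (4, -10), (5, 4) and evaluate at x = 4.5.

Lagrange interpolation formula:
P(x) = Σ yᵢ × Lᵢ(x)
where Lᵢ(x) = Π_{j≠i} (x - xⱼ)/(xᵢ - xⱼ)

L_0(4.5) = (4.5 - 5)/(4 - 5) = 0.500000
L_1(4.5) = (4.5 - 4)/(5 - 4) = 0.500000

P(4.5) = (-10)×L_0(4.5) + 4×L_1(4.5)
P(4.5) = -3.000000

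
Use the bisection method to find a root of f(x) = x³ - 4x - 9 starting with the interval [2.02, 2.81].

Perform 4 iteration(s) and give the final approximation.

f(x) = x³ - 4x - 9
Initial interval: [2.02, 2.81]

Iteration 1:
  c_1 = (2.020000 + 2.810000)/2 = 2.415000
  f(c_1) = f(2.415000) = -4.575177
  f(a) × f(c) ≥ 0, new interval: [2.415000, 2.810000]
Iteration 2:
  c_2 = (2.415000 + 2.810000)/2 = 2.612500
  f(c_2) = f(2.612500) = -1.619279
  f(a) × f(c) ≥ 0, new interval: [2.612500, 2.810000]
Iteration 3:
  c_3 = (2.612500 + 2.810000)/2 = 2.711250
  f(c_3) = f(2.711250) = 0.085064
  f(a) × f(c) < 0, new interval: [2.612500, 2.711250]
Iteration 4:
  c_4 = (2.612500 + 2.711250)/2 = 2.661875
  f(c_4) = f(2.661875) = -0.786576
  f(a) × f(c) ≥ 0, new interval: [2.661875, 2.711250]

After 4 iteration(s), the approximation is c_4 = 2.661875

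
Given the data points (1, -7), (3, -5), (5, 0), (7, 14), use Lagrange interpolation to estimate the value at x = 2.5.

Lagrange interpolation formula:
P(x) = Σ yᵢ × Lᵢ(x)
where Lᵢ(x) = Π_{j≠i} (x - xⱼ)/(xᵢ - xⱼ)

L_0(2.5) = (2.5 - 3)/(1 - 3) × (2.5 - 5)/(1 - 5) × (2.5 - 7)/(1 - 7) = 0.117188
L_1(2.5) = (2.5 - 1)/(3 - 1) × (2.5 - 5)/(3 - 5) × (2.5 - 7)/(3 - 7) = 1.054688
L_2(2.5) = (2.5 - 1)/(5 - 1) × (2.5 - 3)/(5 - 3) × (2.5 - 7)/(5 - 7) = -0.210938
L_3(2.5) = (2.5 - 1)/(7 - 1) × (2.5 - 3)/(7 - 3) × (2.5 - 5)/(7 - 5) = 0.039062

P(2.5) = (-7)×L_0(2.5) + (-5)×L_1(2.5) + 0×L_2(2.5) + 14×L_3(2.5)
P(2.5) = -5.546875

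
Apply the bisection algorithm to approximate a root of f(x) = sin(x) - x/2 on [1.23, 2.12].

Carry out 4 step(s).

f(x) = sin(x) - x/2
Initial interval: [1.23, 2.12]

Iteration 1:
  c_1 = (1.230000 + 2.120000)/2 = 1.675000
  f(c_1) = f(1.675000) = 0.157076
  f(a) × f(c) ≥ 0, new interval: [1.675000, 2.120000]
Iteration 2:
  c_2 = (1.675000 + 2.120000)/2 = 1.897500
  f(c_2) = f(1.897500) = -0.001645
  f(a) × f(c) < 0, new interval: [1.675000, 1.897500]
Iteration 3:
  c_3 = (1.675000 + 1.897500)/2 = 1.786250
  f(c_3) = f(1.786250) = 0.083755
  f(a) × f(c) ≥ 0, new interval: [1.786250, 1.897500]
Iteration 4:
  c_4 = (1.786250 + 1.897500)/2 = 1.841875
  f(c_4) = f(1.841875) = 0.042545
  f(a) × f(c) ≥ 0, new interval: [1.841875, 1.897500]

After 4 iteration(s), the approximation is c_4 = 1.841875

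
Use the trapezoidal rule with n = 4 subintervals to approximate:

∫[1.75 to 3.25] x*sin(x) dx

f(x) = x*sin(x)
a = 1.75, b = 3.25, n = 4
h = (b - a)/n = 0.375000

Trapezoidal rule: (h/2)[f(x₀) + 2f(x₁) + 2f(x₂) + ... + f(xₙ)]

x_0 = 1.7500, f(x_0) = 1.721975, coefficient = 1
x_1 = 2.1250, f(x_1) = 1.806930, coefficient = 2
x_2 = 2.5000, f(x_2) = 1.496180, coefficient = 2
x_3 = 2.8750, f(x_3) = 0.757407, coefficient = 2
x_4 = 3.2500, f(x_4) = -0.351634, coefficient = 1

I ≈ (0.375000/2) × 9.491376 = 1.779633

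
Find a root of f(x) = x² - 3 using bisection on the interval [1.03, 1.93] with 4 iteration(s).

f(x) = x² - 3
Initial interval: [1.03, 1.93]

Iteration 1:
  c_1 = (1.030000 + 1.930000)/2 = 1.480000
  f(c_1) = f(1.480000) = -0.809600
  f(a) × f(c) ≥ 0, new interval: [1.480000, 1.930000]
Iteration 2:
  c_2 = (1.480000 + 1.930000)/2 = 1.705000
  f(c_2) = f(1.705000) = -0.092975
  f(a) × f(c) ≥ 0, new interval: [1.705000, 1.930000]
Iteration 3:
  c_3 = (1.705000 + 1.930000)/2 = 1.817500
  f(c_3) = f(1.817500) = 0.303306
  f(a) × f(c) < 0, new interval: [1.705000, 1.817500]
Iteration 4:
  c_4 = (1.705000 + 1.817500)/2 = 1.761250
  f(c_4) = f(1.761250) = 0.102002
  f(a) × f(c) < 0, new interval: [1.705000, 1.761250]

After 4 iteration(s), the approximation is c_4 = 1.761250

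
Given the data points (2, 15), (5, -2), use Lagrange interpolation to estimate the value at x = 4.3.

Lagrange interpolation formula:
P(x) = Σ yᵢ × Lᵢ(x)
where Lᵢ(x) = Π_{j≠i} (x - xⱼ)/(xᵢ - xⱼ)

L_0(4.3) = (4.3 - 5)/(2 - 5) = 0.233333
L_1(4.3) = (4.3 - 2)/(5 - 2) = 0.766667

P(4.3) = 15×L_0(4.3) + (-2)×L_1(4.3)
P(4.3) = 1.966667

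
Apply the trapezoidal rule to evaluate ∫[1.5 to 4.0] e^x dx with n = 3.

f(x) = e^x
a = 1.5, b = 4.0, n = 3
h = (b - a)/n = 0.833333

Trapezoidal rule: (h/2)[f(x₀) + 2f(x₁) + 2f(x₂) + ... + f(xₙ)]

x_0 = 1.5000, f(x_0) = 4.481689, coefficient = 1
x_1 = 2.3333, f(x_1) = 10.312259, coefficient = 2
x_2 = 3.1667, f(x_2) = 23.728258, coefficient = 2
x_3 = 4.0000, f(x_3) = 54.598150, coefficient = 1

I ≈ (0.833333/2) × 127.160872 = 52.983697
Exact value: 50.116461
Error: 2.867236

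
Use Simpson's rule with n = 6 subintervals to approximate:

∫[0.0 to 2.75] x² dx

f(x) = x²
a = 0.0, b = 2.75, n = 6
h = (b - a)/n = 0.458333

Simpson's rule: (h/3)[f(x₀) + 4f(x₁) + 2f(x₂) + ... + f(xₙ)]

x_0 = 0.0000, f(x_0) = 0.000000, coefficient = 1
x_1 = 0.4583, f(x_1) = 0.210069, coefficient = 4
x_2 = 0.9167, f(x_2) = 0.840278, coefficient = 2
x_3 = 1.3750, f(x_3) = 1.890625, coefficient = 4
x_4 = 1.8333, f(x_4) = 3.361111, coefficient = 2
x_5 = 2.2917, f(x_5) = 5.251736, coefficient = 4
x_6 = 2.7500, f(x_6) = 7.562500, coefficient = 1

I ≈ (0.458333/3) × 45.375000 = 6.932292
Exact value: 6.932292
Error: 0.000000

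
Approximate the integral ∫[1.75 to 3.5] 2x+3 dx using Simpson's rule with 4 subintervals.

f(x) = 2x+3
a = 1.75, b = 3.5, n = 4
h = (b - a)/n = 0.437500

Simpson's rule: (h/3)[f(x₀) + 4f(x₁) + 2f(x₂) + ... + f(xₙ)]

x_0 = 1.7500, f(x_0) = 6.500000, coefficient = 1
x_1 = 2.1875, f(x_1) = 7.375000, coefficient = 4
x_2 = 2.6250, f(x_2) = 8.250000, coefficient = 2
x_3 = 3.0625, f(x_3) = 9.125000, coefficient = 4
x_4 = 3.5000, f(x_4) = 10.000000, coefficient = 1

I ≈ (0.437500/3) × 99.000000 = 14.437500
Exact value: 14.437500
Error: 0.000000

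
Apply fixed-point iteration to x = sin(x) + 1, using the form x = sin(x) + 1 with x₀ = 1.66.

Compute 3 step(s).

Equation: x = sin(x) + 1
Fixed-point form: x = sin(x) + 1
x₀ = 1.66

x_1 = g(1.660000) = 1.996024
x_2 = g(1.996024) = 1.910945
x_3 = g(1.910945) = 1.942705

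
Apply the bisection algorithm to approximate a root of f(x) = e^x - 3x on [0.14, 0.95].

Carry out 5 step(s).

f(x) = e^x - 3x
Initial interval: [0.14, 0.95]

Iteration 1:
  c_1 = (0.140000 + 0.950000)/2 = 0.545000
  f(c_1) = f(0.545000) = 0.089608
  f(a) × f(c) ≥ 0, new interval: [0.545000, 0.950000]
Iteration 2:
  c_2 = (0.545000 + 0.950000)/2 = 0.747500
  f(c_2) = f(0.747500) = -0.130786
  f(a) × f(c) < 0, new interval: [0.545000, 0.747500]
Iteration 3:
  c_3 = (0.545000 + 0.747500)/2 = 0.646250
  f(c_3) = f(0.646250) = -0.030379
  f(a) × f(c) < 0, new interval: [0.545000, 0.646250]
Iteration 4:
  c_4 = (0.545000 + 0.646250)/2 = 0.595625
  f(c_4) = f(0.595625) = 0.027289
  f(a) × f(c) ≥ 0, new interval: [0.595625, 0.646250]
Iteration 5:
  c_5 = (0.595625 + 0.646250)/2 = 0.620937
  f(c_5) = f(0.620937) = -0.002141
  f(a) × f(c) < 0, new interval: [0.595625, 0.620937]

After 5 iteration(s), the approximation is c_5 = 0.620937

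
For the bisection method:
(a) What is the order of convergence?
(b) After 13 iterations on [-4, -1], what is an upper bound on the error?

(a) Bisection has linear (order 1) convergence; the error is halved each step.

(b) Error bound = (b-a)/2^n = (-1 - (-4))/2^{13}
    = 3/2^{13}

(a) 1 (linear); (b) error ≤ 3.66e-04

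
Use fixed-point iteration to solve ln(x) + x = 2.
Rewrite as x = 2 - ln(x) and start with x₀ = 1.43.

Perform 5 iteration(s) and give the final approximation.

Equation: ln(x) + x = 2
Fixed-point form: x = 2 - ln(x)
x₀ = 1.43

x_1 = g(1.430000) = 1.642326
x_2 = g(1.642326) = 1.503887
x_3 = g(1.503887) = 1.591947
x_4 = g(1.591947) = 1.535042
x_5 = g(1.535042) = 1.571442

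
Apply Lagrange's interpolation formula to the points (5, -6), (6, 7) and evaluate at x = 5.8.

Lagrange interpolation formula:
P(x) = Σ yᵢ × Lᵢ(x)
where Lᵢ(x) = Π_{j≠i} (x - xⱼ)/(xᵢ - xⱼ)

L_0(5.8) = (5.8 - 6)/(5 - 6) = 0.200000
L_1(5.8) = (5.8 - 5)/(6 - 5) = 0.800000

P(5.8) = (-6)×L_0(5.8) + 7×L_1(5.8)
P(5.8) = 4.400000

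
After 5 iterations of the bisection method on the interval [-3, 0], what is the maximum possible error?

Bisection error bound: |error| ≤ (b-a)/2^n
|error| ≤ (0 - (-3))/2^5 = 3/2^5
|error| ≤ 0.0937500000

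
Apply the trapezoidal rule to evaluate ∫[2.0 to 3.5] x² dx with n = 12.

f(x) = x²
a = 2.0, b = 3.5, n = 12
h = (b - a)/n = 0.125000

Trapezoidal rule: (h/2)[f(x₀) + 2f(x₁) + 2f(x₂) + ... + f(xₙ)]

x_0 = 2.0000, f(x_0) = 4.000000, coefficient = 1
x_1 = 2.1250, f(x_1) = 4.515625, coefficient = 2
x_2 = 2.2500, f(x_2) = 5.062500, coefficient = 2
x_3 = 2.3750, f(x_3) = 5.640625, coefficient = 2
x_4 = 2.5000, f(x_4) = 6.250000, coefficient = 2
x_5 = 2.6250, f(x_5) = 6.890625, coefficient = 2
x_6 = 2.7500, f(x_6) = 7.562500, coefficient = 2
x_7 = 2.8750, f(x_7) = 8.265625, coefficient = 2
x_8 = 3.0000, f(x_8) = 9.000000, coefficient = 2
x_9 = 3.1250, f(x_9) = 9.765625, coefficient = 2
x_10 = 3.2500, f(x_10) = 10.562500, coefficient = 2
x_11 = 3.3750, f(x_11) = 11.390625, coefficient = 2
x_12 = 3.5000, f(x_12) = 12.250000, coefficient = 1

I ≈ (0.125000/2) × 186.062500 = 11.628906
Exact value: 11.625000
Error: 0.003906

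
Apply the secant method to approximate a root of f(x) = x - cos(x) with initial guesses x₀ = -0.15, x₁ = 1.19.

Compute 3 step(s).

f(x) = x - cos(x)
x₀ = -0.15, x₁ = 1.19

Secant formula: x_{n+1} = x_n - f(x_n)(x_n - x_{n-1})/(f(x_n) - f(x_{n-1}))

Iteration 1:
  f(-0.150000) = -1.138771
  f(1.190000) = 0.818340
  x_2 = 1.190000 - 0.818340×(1.190000 - (-0.150000))/(0.818340 - (-1.138771))
       = 0.629697
Iteration 2:
  f(1.190000) = 0.818340
  f(0.629697) = -0.178509
  x_3 = 0.629697 - (-0.178509)×(0.629697 - 1.190000)/(-0.178509 - 0.818340)
       = 0.730032
Iteration 3:
  f(0.629697) = -0.178509
  f(0.730032) = -0.015121
  x_4 = 0.730032 - (-0.015121)×(0.730032 - 0.629697)/(-0.015121 - (-0.178509))
       = 0.739318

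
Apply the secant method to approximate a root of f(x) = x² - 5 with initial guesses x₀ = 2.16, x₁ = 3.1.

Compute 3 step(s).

f(x) = x² - 5
x₀ = 2.16, x₁ = 3.1

Secant formula: x_{n+1} = x_n - f(x_n)(x_n - x_{n-1})/(f(x_n) - f(x_{n-1}))

Iteration 1:
  f(2.160000) = -0.334400
  f(3.100000) = 4.610000
  x_2 = 3.100000 - 4.610000×(3.100000 - 2.160000)/(4.610000 - (-0.334400))
       = 2.223574
Iteration 2:
  f(3.100000) = 4.610000
  f(2.223574) = -0.055718
  x_3 = 2.223574 - (-0.055718)×(2.223574 - 3.100000)/(-0.055718 - 4.610000)
       = 2.234040
Iteration 3:
  f(2.223574) = -0.055718
  f(2.234040) = -0.009063
  x_4 = 2.234040 - (-0.009063)×(2.234040 - 2.223574)/(-0.009063 - (-0.055718))
       = 2.236074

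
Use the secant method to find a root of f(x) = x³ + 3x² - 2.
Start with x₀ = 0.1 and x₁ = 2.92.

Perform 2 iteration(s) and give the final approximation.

f(x) = x³ + 3x² - 2
x₀ = 0.1, x₁ = 2.92

Secant formula: x_{n+1} = x_n - f(x_n)(x_n - x_{n-1})/(f(x_n) - f(x_{n-1}))

Iteration 1:
  f(0.100000) = -1.969000
  f(2.920000) = 48.476288
  x_2 = 2.920000 - 48.476288×(2.920000 - 0.100000)/(48.476288 - (-1.969000))
       = 0.210071
Iteration 2:
  f(2.920000) = 48.476288
  f(0.210071) = -1.858340
  x_3 = 0.210071 - (-1.858340)×(0.210071 - 2.920000)/(-1.858340 - 48.476288)
       = 0.310121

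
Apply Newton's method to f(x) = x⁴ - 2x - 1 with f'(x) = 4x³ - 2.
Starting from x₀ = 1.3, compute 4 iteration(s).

f(x) = x⁴ - 2x - 1
f'(x) = 4x³ - 2
x₀ = 1.3

Newton-Raphson formula: x_{n+1} = x_n - f(x_n)/f'(x_n)

Iteration 1:
  f(1.300000) = -0.743900
  f'(1.300000) = 6.788000
  x_1 = 1.300000 - (-0.743900)/6.788000 = 1.409590
Iteration 2:
  f(1.409590) = 0.128771
  f'(1.409590) = 9.203116
  x_2 = 1.409590 - 0.128771/9.203116 = 1.395598
Iteration 3:
  f(1.395598) = 0.002319
  f'(1.395598) = 8.872799
  x_3 = 1.395598 - 0.002319/8.872799 = 1.395337
Iteration 4:
  f(1.395337) = 0.000001
  f'(1.395337) = 8.866693
  x_4 = 1.395337 - 0.000001/8.866693 = 1.395337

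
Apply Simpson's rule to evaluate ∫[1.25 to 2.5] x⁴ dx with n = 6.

f(x) = x⁴
a = 1.25, b = 2.5, n = 6
h = (b - a)/n = 0.208333

Simpson's rule: (h/3)[f(x₀) + 4f(x₁) + 2f(x₂) + ... + f(xₙ)]

x_0 = 1.2500, f(x_0) = 2.441406, coefficient = 1
x_1 = 1.4583, f(x_1) = 4.523006, coefficient = 4
x_2 = 1.6667, f(x_2) = 7.716049, coefficient = 2
x_3 = 1.8750, f(x_3) = 12.359619, coefficient = 4
x_4 = 2.0833, f(x_4) = 18.838011, coefficient = 2
x_5 = 2.2917, f(x_5) = 27.580732, coefficient = 4
x_6 = 2.5000, f(x_6) = 39.062500, coefficient = 1

I ≈ (0.208333/3) × 272.465459 = 18.921212
Exact value: 18.920898
Error: 0.000314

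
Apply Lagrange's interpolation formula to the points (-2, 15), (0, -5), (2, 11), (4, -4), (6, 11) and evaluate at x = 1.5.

Lagrange interpolation formula:
P(x) = Σ yᵢ × Lᵢ(x)
where Lᵢ(x) = Π_{j≠i} (x - xⱼ)/(xᵢ - xⱼ)

L_0(1.5) = (1.5 - 0)/(-2 - 0) × (1.5 - 2)/(-2 - 2) × (1.5 - 4)/(-2 - 4) × (1.5 - 6)/(-2 - 6) = -0.021973
L_1(1.5) = (1.5 - (-2))/(0 - (-2)) × (1.5 - 2)/(0 - 2) × (1.5 - 4)/(0 - 4) × (1.5 - 6)/(0 - 6) = 0.205078
L_2(1.5) = (1.5 - (-2))/(2 - (-2)) × (1.5 - 0)/(2 - 0) × (1.5 - 4)/(2 - 4) × (1.5 - 6)/(2 - 6) = 0.922852
L_3(1.5) = (1.5 - (-2))/(4 - (-2)) × (1.5 - 0)/(4 - 0) × (1.5 - 2)/(4 - 2) × (1.5 - 6)/(4 - 6) = -0.123047
L_4(1.5) = (1.5 - (-2))/(6 - (-2)) × (1.5 - 0)/(6 - 0) × (1.5 - 2)/(6 - 2) × (1.5 - 4)/(6 - 4) = 0.017090

P(1.5) = 15×L_0(1.5) + (-5)×L_1(1.5) + 11×L_2(1.5) + (-4)×L_3(1.5) + 11×L_4(1.5)
P(1.5) = 9.476562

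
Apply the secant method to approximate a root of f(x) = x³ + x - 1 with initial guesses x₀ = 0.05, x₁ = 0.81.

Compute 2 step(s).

f(x) = x³ + x - 1
x₀ = 0.05, x₁ = 0.81

Secant formula: x_{n+1} = x_n - f(x_n)(x_n - x_{n-1})/(f(x_n) - f(x_{n-1}))

Iteration 1:
  f(0.050000) = -0.949875
  f(0.810000) = 0.341441
  x_2 = 0.810000 - 0.341441×(0.810000 - 0.050000)/(0.341441 - (-0.949875))
       = 0.609046
Iteration 2:
  f(0.810000) = 0.341441
  f(0.609046) = -0.165036
  x_3 = 0.609046 - (-0.165036)×(0.609046 - 0.810000)/(-0.165036 - 0.341441)
       = 0.674527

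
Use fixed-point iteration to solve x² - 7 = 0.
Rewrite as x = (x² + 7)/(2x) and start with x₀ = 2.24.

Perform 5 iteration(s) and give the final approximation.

Equation: x² - 7 = 0
Fixed-point form: x = (x² + 7)/(2x)
x₀ = 2.24

x_1 = g(2.240000) = 2.682500
x_2 = g(2.682500) = 2.646003
x_3 = g(2.646003) = 2.645751
x_4 = g(2.645751) = 2.645751
x_5 = g(2.645751) = 2.645751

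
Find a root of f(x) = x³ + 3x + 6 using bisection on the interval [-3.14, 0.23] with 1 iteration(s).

f(x) = x³ + 3x + 6
Initial interval: [-3.14, 0.23]

Iteration 1:
  c_1 = (-3.140000 + 0.230000)/2 = -1.455000
  f(c_1) = f(-1.455000) = -1.445271
  f(a) × f(c) ≥ 0, new interval: [-1.455000, 0.230000]

After 1 iteration(s), the approximation is c_1 = -1.455000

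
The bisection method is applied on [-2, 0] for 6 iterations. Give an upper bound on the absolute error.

Bisection error bound: |error| ≤ (b-a)/2^n
|error| ≤ (0 - (-2))/2^6 = 2/2^6
|error| ≤ 0.0312500000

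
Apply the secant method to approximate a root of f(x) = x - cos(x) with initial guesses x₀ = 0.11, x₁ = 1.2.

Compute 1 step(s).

f(x) = x - cos(x)
x₀ = 0.11, x₁ = 1.2

Secant formula: x_{n+1} = x_n - f(x_n)(x_n - x_{n-1})/(f(x_n) - f(x_{n-1}))

Iteration 1:
  f(0.110000) = -0.883956
  f(1.200000) = 0.837642
  x_2 = 1.200000 - 0.837642×(1.200000 - 0.110000)/(0.837642 - (-0.883956))
       = 0.669661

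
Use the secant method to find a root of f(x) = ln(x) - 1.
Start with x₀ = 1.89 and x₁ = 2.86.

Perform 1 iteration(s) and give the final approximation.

f(x) = ln(x) - 1
x₀ = 1.89, x₁ = 2.86

Secant formula: x_{n+1} = x_n - f(x_n)(x_n - x_{n-1})/(f(x_n) - f(x_{n-1}))

Iteration 1:
  f(1.890000) = -0.363423
  f(2.860000) = 0.050822
  x_2 = 2.860000 - 0.050822×(2.860000 - 1.890000)/(0.050822 - (-0.363423))
       = 2.740996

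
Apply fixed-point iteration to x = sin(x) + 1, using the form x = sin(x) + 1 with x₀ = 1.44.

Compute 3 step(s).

Equation: x = sin(x) + 1
Fixed-point form: x = sin(x) + 1
x₀ = 1.44

x_1 = g(1.440000) = 1.991458
x_2 = g(1.991458) = 1.912819
x_3 = g(1.912819) = 1.942078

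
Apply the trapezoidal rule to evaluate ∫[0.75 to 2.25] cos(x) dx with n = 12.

f(x) = cos(x)
a = 0.75, b = 2.25, n = 12
h = (b - a)/n = 0.125000

Trapezoidal rule: (h/2)[f(x₀) + 2f(x₁) + 2f(x₂) + ... + f(xₙ)]

x_0 = 0.7500, f(x_0) = 0.731689, coefficient = 1
x_1 = 0.8750, f(x_1) = 0.640997, coefficient = 2
x_2 = 1.0000, f(x_2) = 0.540302, coefficient = 2
x_3 = 1.1250, f(x_3) = 0.431177, coefficient = 2
x_4 = 1.2500, f(x_4) = 0.315322, coefficient = 2
x_5 = 1.3750, f(x_5) = 0.194548, coefficient = 2
x_6 = 1.5000, f(x_6) = 0.070737, coefficient = 2
x_7 = 1.6250, f(x_7) = -0.054177, coefficient = 2
x_8 = 1.7500, f(x_8) = -0.178246, coefficient = 2
x_9 = 1.8750, f(x_9) = -0.299534, coefficient = 2
x_10 = 2.0000, f(x_10) = -0.416147, coefficient = 2
x_11 = 2.1250, f(x_11) = -0.526266, coefficient = 2
x_12 = 2.2500, f(x_12) = -0.628174, coefficient = 1

I ≈ (0.125000/2) × 1.540941 = 0.096309
Exact value: 0.096434
Error: 0.000126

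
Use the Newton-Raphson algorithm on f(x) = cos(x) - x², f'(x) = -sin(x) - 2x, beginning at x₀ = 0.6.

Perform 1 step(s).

f(x) = cos(x) - x²
f'(x) = -sin(x) - 2x
x₀ = 0.6

Newton-Raphson formula: x_{n+1} = x_n - f(x_n)/f'(x_n)

Iteration 1:
  f(0.600000) = 0.465336
  f'(0.600000) = -1.764642
  x_1 = 0.600000 - 0.465336/(-1.764642) = 0.863700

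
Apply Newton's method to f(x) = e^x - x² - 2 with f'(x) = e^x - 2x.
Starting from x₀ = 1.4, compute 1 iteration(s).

f(x) = e^x - x² - 2
f'(x) = e^x - 2x
x₀ = 1.4

Newton-Raphson formula: x_{n+1} = x_n - f(x_n)/f'(x_n)

Iteration 1:
  f(1.400000) = 0.095200
  f'(1.400000) = 1.255200
  x_1 = 1.400000 - 0.095200/1.255200 = 1.324156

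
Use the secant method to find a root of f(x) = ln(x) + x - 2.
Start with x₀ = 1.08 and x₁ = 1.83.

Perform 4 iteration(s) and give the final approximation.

f(x) = ln(x) + x - 2
x₀ = 1.08, x₁ = 1.83

Secant formula: x_{n+1} = x_n - f(x_n)(x_n - x_{n-1})/(f(x_n) - f(x_{n-1}))

Iteration 1:
  f(1.080000) = -0.843039
  f(1.830000) = 0.434316
  x_2 = 1.830000 - 0.434316×(1.830000 - 1.080000)/(0.434316 - (-0.843039))
       = 1.574991
Iteration 2:
  f(1.830000) = 0.434316
  f(1.574991) = 0.029241
  x_3 = 1.574991 - 0.029241×(1.574991 - 1.830000)/(0.029241 - 0.434316)
       = 1.556583
Iteration 3:
  f(1.574991) = 0.029241
  f(1.556583) = -0.000924
  x_4 = 1.556583 - (-0.000924)×(1.556583 - 1.574991)/(-0.000924 - 0.029241)
       = 1.557147
Iteration 4:
  f(1.556583) = -0.000924
  f(1.557147) = 0.000002
  x_5 = 1.557147 - 0.000002×(1.557147 - 1.556583)/(0.000002 - (-0.000924))
       = 1.557146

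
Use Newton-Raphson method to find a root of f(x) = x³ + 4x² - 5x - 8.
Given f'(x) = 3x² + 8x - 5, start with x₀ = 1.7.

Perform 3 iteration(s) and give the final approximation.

f(x) = x³ + 4x² - 5x - 8
f'(x) = 3x² + 8x - 5
x₀ = 1.7

Newton-Raphson formula: x_{n+1} = x_n - f(x_n)/f'(x_n)

Iteration 1:
  f(1.700000) = -0.027000
  f'(1.700000) = 17.270000
  x_1 = 1.700000 - (-0.027000)/17.270000 = 1.701563
Iteration 2:
  f(1.701563) = 0.000022
  f'(1.701563) = 17.298461
  x_2 = 1.701563 - 0.000022/17.298461 = 1.701562
Iteration 3:
  f(1.701562) = 0.000000
  f'(1.701562) = 17.298438
  x_3 = 1.701562 - 0.000000/17.298438 = 1.701562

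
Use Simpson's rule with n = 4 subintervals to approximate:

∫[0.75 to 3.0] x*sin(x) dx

f(x) = x*sin(x)
a = 0.75, b = 3.0, n = 4
h = (b - a)/n = 0.562500

Simpson's rule: (h/3)[f(x₀) + 4f(x₁) + 2f(x₂) + ... + f(xₙ)]

x_0 = 0.7500, f(x_0) = 0.511229, coefficient = 1
x_1 = 1.3125, f(x_1) = 1.268960, coefficient = 4
x_2 = 1.8750, f(x_2) = 1.788911, coefficient = 2
x_3 = 2.4375, f(x_3) = 1.577897, coefficient = 4
x_4 = 3.0000, f(x_4) = 0.423360, coefficient = 1

I ≈ (0.562500/3) × 15.899840 = 2.981220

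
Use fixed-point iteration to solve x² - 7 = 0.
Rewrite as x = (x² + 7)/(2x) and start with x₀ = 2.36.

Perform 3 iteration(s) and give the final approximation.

Equation: x² - 7 = 0
Fixed-point form: x = (x² + 7)/(2x)
x₀ = 2.36

x_1 = g(2.360000) = 2.663051
x_2 = g(2.663051) = 2.645808
x_3 = g(2.645808) = 2.645751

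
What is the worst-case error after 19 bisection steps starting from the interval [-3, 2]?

Bisection error bound: |error| ≤ (b-a)/2^n
|error| ≤ (2 - (-3))/2^19 = 5/2^19
|error| ≤ 0.0000095367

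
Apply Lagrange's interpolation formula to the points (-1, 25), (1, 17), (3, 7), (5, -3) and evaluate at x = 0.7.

Lagrange interpolation formula:
P(x) = Σ yᵢ × Lᵢ(x)
where Lᵢ(x) = Π_{j≠i} (x - xⱼ)/(xᵢ - xⱼ)

L_0(0.7) = (0.7 - 1)/(-1 - 1) × (0.7 - 3)/(-1 - 3) × (0.7 - 5)/(-1 - 5) = 0.061813
L_1(0.7) = (0.7 - (-1))/(1 - (-1)) × (0.7 - 3)/(1 - 3) × (0.7 - 5)/(1 - 5) = 1.050812
L_2(0.7) = (0.7 - (-1))/(3 - (-1)) × (0.7 - 1)/(3 - 1) × (0.7 - 5)/(3 - 5) = -0.137063
L_3(0.7) = (0.7 - (-1))/(5 - (-1)) × (0.7 - 1)/(5 - 1) × (0.7 - 3)/(5 - 3) = 0.024438

P(0.7) = 25×L_0(0.7) + 17×L_1(0.7) + 7×L_2(0.7) + (-3)×L_3(0.7)
P(0.7) = 18.376375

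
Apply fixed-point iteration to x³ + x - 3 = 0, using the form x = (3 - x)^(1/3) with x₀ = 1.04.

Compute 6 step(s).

Equation: x³ + x - 3 = 0
Fixed-point form: x = (3 - x)^(1/3)
x₀ = 1.04

x_1 = g(1.040000) = 1.251465
x_2 = g(1.251465) = 1.204735
x_3 = g(1.204735) = 1.215373
x_4 = g(1.215373) = 1.212967
x_5 = g(1.212967) = 1.213512
x_6 = g(1.213512) = 1.213389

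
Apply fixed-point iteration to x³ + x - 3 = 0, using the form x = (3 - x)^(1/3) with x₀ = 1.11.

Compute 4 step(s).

Equation: x³ + x - 3 = 0
Fixed-point form: x = (3 - x)^(1/3)
x₀ = 1.11

x_1 = g(1.110000) = 1.236386
x_2 = g(1.236386) = 1.208188
x_3 = g(1.208188) = 1.214593
x_4 = g(1.214593) = 1.213144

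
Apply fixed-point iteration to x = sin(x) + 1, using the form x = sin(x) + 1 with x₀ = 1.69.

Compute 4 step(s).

Equation: x = sin(x) + 1
Fixed-point form: x = sin(x) + 1
x₀ = 1.69

x_1 = g(1.690000) = 1.992904
x_2 = g(1.992904) = 1.912228
x_3 = g(1.912228) = 1.942276
x_4 = g(1.942276) = 1.931791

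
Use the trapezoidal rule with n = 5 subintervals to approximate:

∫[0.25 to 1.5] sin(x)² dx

f(x) = sin(x)²
a = 0.25, b = 1.5, n = 5
h = (b - a)/n = 0.250000

Trapezoidal rule: (h/2)[f(x₀) + 2f(x₁) + 2f(x₂) + ... + f(xₙ)]

x_0 = 0.2500, f(x_0) = 0.061209, coefficient = 1
x_1 = 0.5000, f(x_1) = 0.229849, coefficient = 2
x_2 = 0.7500, f(x_2) = 0.464631, coefficient = 2
x_3 = 1.0000, f(x_3) = 0.708073, coefficient = 2
x_4 = 1.2500, f(x_4) = 0.900572, coefficient = 2
x_5 = 1.5000, f(x_5) = 0.994996, coefficient = 1

I ≈ (0.250000/2) × 5.662456 = 0.707807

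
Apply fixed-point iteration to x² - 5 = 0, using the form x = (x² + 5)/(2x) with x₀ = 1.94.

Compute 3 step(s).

Equation: x² - 5 = 0
Fixed-point form: x = (x² + 5)/(2x)
x₀ = 1.94

x_1 = g(1.940000) = 2.258660
x_2 = g(2.258660) = 2.236181
x_3 = g(2.236181) = 2.236068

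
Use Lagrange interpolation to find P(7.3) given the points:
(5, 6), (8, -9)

Lagrange interpolation formula:
P(x) = Σ yᵢ × Lᵢ(x)
where Lᵢ(x) = Π_{j≠i} (x - xⱼ)/(xᵢ - xⱼ)

L_0(7.3) = (7.3 - 8)/(5 - 8) = 0.233333
L_1(7.3) = (7.3 - 5)/(8 - 5) = 0.766667

P(7.3) = 6×L_0(7.3) + (-9)×L_1(7.3)
P(7.3) = -5.500000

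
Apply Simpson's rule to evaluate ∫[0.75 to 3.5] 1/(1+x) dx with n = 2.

f(x) = 1/(1+x)
a = 0.75, b = 3.5, n = 2
h = (b - a)/n = 1.375000

Simpson's rule: (h/3)[f(x₀) + 4f(x₁) + 2f(x₂) + ... + f(xₙ)]

x_0 = 0.7500, f(x_0) = 0.571429, coefficient = 1
x_1 = 2.1250, f(x_1) = 0.320000, coefficient = 4
x_2 = 3.5000, f(x_2) = 0.222222, coefficient = 1

I ≈ (1.375000/3) × 2.073651 = 0.950423
Exact value: 0.944462
Error: 0.005962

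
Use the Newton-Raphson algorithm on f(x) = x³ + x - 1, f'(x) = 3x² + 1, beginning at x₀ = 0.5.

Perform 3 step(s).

f(x) = x³ + x - 1
f'(x) = 3x² + 1
x₀ = 0.5

Newton-Raphson formula: x_{n+1} = x_n - f(x_n)/f'(x_n)

Iteration 1:
  f(0.500000) = -0.375000
  f'(0.500000) = 1.750000
  x_1 = 0.500000 - (-0.375000)/1.750000 = 0.714286
Iteration 2:
  f(0.714286) = 0.078717
  f'(0.714286) = 2.530612
  x_2 = 0.714286 - 0.078717/2.530612 = 0.683180
Iteration 3:
  f(0.683180) = 0.002043
  f'(0.683180) = 2.400204
  x_3 = 0.683180 - 0.002043/2.400204 = 0.682328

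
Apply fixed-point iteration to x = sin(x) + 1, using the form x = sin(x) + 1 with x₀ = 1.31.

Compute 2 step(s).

Equation: x = sin(x) + 1
Fixed-point form: x = sin(x) + 1
x₀ = 1.31

x_1 = g(1.310000) = 1.966185
x_2 = g(1.966185) = 1.922847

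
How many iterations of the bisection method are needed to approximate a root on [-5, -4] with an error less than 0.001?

We need (b-a)/2^n ≤ 0.001
(-4 - (-5))/2^n ≤ 0.001
1/2^n ≤ 0.001
2^n ≥ 1000
n ≥ log₂(1000) = 9.97
n ≥ 10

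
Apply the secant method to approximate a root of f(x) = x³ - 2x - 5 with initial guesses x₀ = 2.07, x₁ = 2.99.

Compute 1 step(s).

f(x) = x³ - 2x - 5
x₀ = 2.07, x₁ = 2.99

Secant formula: x_{n+1} = x_n - f(x_n)(x_n - x_{n-1})/(f(x_n) - f(x_{n-1}))

Iteration 1:
  f(2.070000) = -0.270257
  f(2.990000) = 15.750899
  x_2 = 2.990000 - 15.750899×(2.990000 - 2.070000)/(15.750899 - (-0.270257))
       = 2.085519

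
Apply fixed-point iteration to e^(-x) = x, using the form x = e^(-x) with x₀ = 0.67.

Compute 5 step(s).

Equation: e^(-x) = x
Fixed-point form: x = e^(-x)
x₀ = 0.67

x_1 = g(0.670000) = 0.511709
x_2 = g(0.511709) = 0.599470
x_3 = g(0.599470) = 0.549102
x_4 = g(0.549102) = 0.577468
x_5 = g(0.577468) = 0.561318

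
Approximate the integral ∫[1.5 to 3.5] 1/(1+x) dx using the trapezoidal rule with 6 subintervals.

f(x) = 1/(1+x)
a = 1.5, b = 3.5, n = 6
h = (b - a)/n = 0.333333

Trapezoidal rule: (h/2)[f(x₀) + 2f(x₁) + 2f(x₂) + ... + f(xₙ)]

x_0 = 1.5000, f(x_0) = 0.400000, coefficient = 1
x_1 = 1.8333, f(x_1) = 0.352941, coefficient = 2
x_2 = 2.1667, f(x_2) = 0.315789, coefficient = 2
x_3 = 2.5000, f(x_3) = 0.285714, coefficient = 2
x_4 = 2.8333, f(x_4) = 0.260870, coefficient = 2
x_5 = 3.1667, f(x_5) = 0.240000, coefficient = 2
x_6 = 3.5000, f(x_6) = 0.222222, coefficient = 1

I ≈ (0.333333/2) × 3.532851 = 0.588809
Exact value: 0.587787
Error: 0.001022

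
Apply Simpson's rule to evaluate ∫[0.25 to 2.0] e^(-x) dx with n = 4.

f(x) = e^(-x)
a = 0.25, b = 2.0, n = 4
h = (b - a)/n = 0.437500

Simpson's rule: (h/3)[f(x₀) + 4f(x₁) + 2f(x₂) + ... + f(xₙ)]

x_0 = 0.2500, f(x_0) = 0.778801, coefficient = 1
x_1 = 0.6875, f(x_1) = 0.502832, coefficient = 4
x_2 = 1.1250, f(x_2) = 0.324652, coefficient = 2
x_3 = 1.5625, f(x_3) = 0.209611, coefficient = 4
x_4 = 2.0000, f(x_4) = 0.135335, coefficient = 1

I ≈ (0.437500/3) × 4.413213 = 0.643594
Exact value: 0.643465
Error: 0.000128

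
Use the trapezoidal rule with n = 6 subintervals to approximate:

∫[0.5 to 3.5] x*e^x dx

f(x) = x*e^x
a = 0.5, b = 3.5, n = 6
h = (b - a)/n = 0.500000

Trapezoidal rule: (h/2)[f(x₀) + 2f(x₁) + 2f(x₂) + ... + f(xₙ)]

x_0 = 0.5000, f(x_0) = 0.824361, coefficient = 1
x_1 = 1.0000, f(x_1) = 2.718282, coefficient = 2
x_2 = 1.5000, f(x_2) = 6.722534, coefficient = 2
x_3 = 2.0000, f(x_3) = 14.778112, coefficient = 2
x_4 = 2.5000, f(x_4) = 30.456235, coefficient = 2
x_5 = 3.0000, f(x_5) = 60.256611, coefficient = 2
x_6 = 3.5000, f(x_6) = 115.904082, coefficient = 1

I ≈ (0.500000/2) × 346.591989 = 86.647997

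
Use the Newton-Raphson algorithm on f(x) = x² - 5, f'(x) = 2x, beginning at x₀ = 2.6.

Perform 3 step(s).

f(x) = x² - 5
f'(x) = 2x
x₀ = 2.6

Newton-Raphson formula: x_{n+1} = x_n - f(x_n)/f'(x_n)

Iteration 1:
  f(2.600000) = 1.760000
  f'(2.600000) = 5.200000
  x_1 = 2.600000 - 1.760000/5.200000 = 2.261538
Iteration 2:
  f(2.261538) = 0.114556
  f'(2.261538) = 4.523077
  x_2 = 2.261538 - 0.114556/4.523077 = 2.236211
Iteration 3:
  f(2.236211) = 0.000641
  f'(2.236211) = 4.472423
  x_3 = 2.236211 - 0.000641/4.472423 = 2.236068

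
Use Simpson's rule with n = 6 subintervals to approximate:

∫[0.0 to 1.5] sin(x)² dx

f(x) = sin(x)²
a = 0.0, b = 1.5, n = 6
h = (b - a)/n = 0.250000

Simpson's rule: (h/3)[f(x₀) + 4f(x₁) + 2f(x₂) + ... + f(xₙ)]

x_0 = 0.0000, f(x_0) = 0.000000, coefficient = 1
x_1 = 0.2500, f(x_1) = 0.061209, coefficient = 4
x_2 = 0.5000, f(x_2) = 0.229849, coefficient = 2
x_3 = 0.7500, f(x_3) = 0.464631, coefficient = 4
x_4 = 1.0000, f(x_4) = 0.708073, coefficient = 2
x_5 = 1.2500, f(x_5) = 0.900572, coefficient = 4
x_6 = 1.5000, f(x_6) = 0.994996, coefficient = 1

I ≈ (0.250000/3) × 8.576488 = 0.714707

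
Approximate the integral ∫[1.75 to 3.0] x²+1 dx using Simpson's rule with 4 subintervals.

f(x) = x²+1
a = 1.75, b = 3.0, n = 4
h = (b - a)/n = 0.312500

Simpson's rule: (h/3)[f(x₀) + 4f(x₁) + 2f(x₂) + ... + f(xₙ)]

x_0 = 1.7500, f(x_0) = 4.062500, coefficient = 1
x_1 = 2.0625, f(x_1) = 5.253906, coefficient = 4
x_2 = 2.3750, f(x_2) = 6.640625, coefficient = 2
x_3 = 2.6875, f(x_3) = 8.222656, coefficient = 4
x_4 = 3.0000, f(x_4) = 10.000000, coefficient = 1

I ≈ (0.312500/3) × 81.250000 = 8.463542
Exact value: 8.463542
Error: 0.000000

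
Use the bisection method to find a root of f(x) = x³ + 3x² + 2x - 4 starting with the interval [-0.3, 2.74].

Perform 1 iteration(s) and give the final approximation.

f(x) = x³ + 3x² + 2x - 4
Initial interval: [-0.3, 2.74]

Iteration 1:
  c_1 = (-0.300000 + 2.740000)/2 = 1.220000
  f(c_1) = f(1.220000) = 4.721048
  f(a) × f(c) < 0, new interval: [-0.300000, 1.220000]

After 1 iteration(s), the approximation is c_1 = 1.220000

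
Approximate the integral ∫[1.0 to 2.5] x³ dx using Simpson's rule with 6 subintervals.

f(x) = x³
a = 1.0, b = 2.5, n = 6
h = (b - a)/n = 0.250000

Simpson's rule: (h/3)[f(x₀) + 4f(x₁) + 2f(x₂) + ... + f(xₙ)]

x_0 = 1.0000, f(x_0) = 1.000000, coefficient = 1
x_1 = 1.2500, f(x_1) = 1.953125, coefficient = 4
x_2 = 1.5000, f(x_2) = 3.375000, coefficient = 2
x_3 = 1.7500, f(x_3) = 5.359375, coefficient = 4
x_4 = 2.0000, f(x_4) = 8.000000, coefficient = 2
x_5 = 2.2500, f(x_5) = 11.390625, coefficient = 4
x_6 = 2.5000, f(x_6) = 15.625000, coefficient = 1

I ≈ (0.250000/3) × 114.187500 = 9.515625
Exact value: 9.515625
Error: 0.000000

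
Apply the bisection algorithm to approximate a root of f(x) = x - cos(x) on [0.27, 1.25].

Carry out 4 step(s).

f(x) = x - cos(x)
Initial interval: [0.27, 1.25]

Iteration 1:
  c_1 = (0.270000 + 1.250000)/2 = 0.760000
  f(c_1) = f(0.760000) = 0.035164
  f(a) × f(c) < 0, new interval: [0.270000, 0.760000]
Iteration 2:
  c_2 = (0.270000 + 0.760000)/2 = 0.515000
  f(c_2) = f(0.515000) = -0.355293
  f(a) × f(c) ≥ 0, new interval: [0.515000, 0.760000]
Iteration 3:
  c_3 = (0.515000 + 0.760000)/2 = 0.637500
  f(c_3) = f(0.637500) = -0.166086
  f(a) × f(c) ≥ 0, new interval: [0.637500, 0.760000]
Iteration 4:
  c_4 = (0.637500 + 0.760000)/2 = 0.698750
  f(c_4) = f(0.698750) = -0.066897
  f(a) × f(c) ≥ 0, new interval: [0.698750, 0.760000]

After 4 iteration(s), the approximation is c_4 = 0.698750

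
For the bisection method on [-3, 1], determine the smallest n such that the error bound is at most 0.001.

We need (b-a)/2^n ≤ 0.001
(1 - (-3))/2^n ≤ 0.001
4/2^n ≤ 0.001
2^n ≥ 4000
n ≥ log₂(4000) = 11.97
n ≥ 12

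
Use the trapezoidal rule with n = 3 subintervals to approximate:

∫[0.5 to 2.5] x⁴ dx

f(x) = x⁴
a = 0.5, b = 2.5, n = 3
h = (b - a)/n = 0.666667

Trapezoidal rule: (h/2)[f(x₀) + 2f(x₁) + 2f(x₂) + ... + f(xₙ)]

x_0 = 0.5000, f(x_0) = 0.062500, coefficient = 1
x_1 = 1.1667, f(x_1) = 1.852623, coefficient = 2
x_2 = 1.8333, f(x_2) = 11.297068, coefficient = 2
x_3 = 2.5000, f(x_3) = 39.062500, coefficient = 1

I ≈ (0.666667/2) × 65.424383 = 21.808128
Exact value: 19.525000
Error: 2.283128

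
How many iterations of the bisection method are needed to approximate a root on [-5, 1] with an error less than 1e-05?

We need (b-a)/2^n ≤ 1e-05
(1 - (-5))/2^n ≤ 1e-05
6/2^n ≤ 1e-05
2^n ≥ 600000
n ≥ log₂(600000) = 19.19
n ≥ 20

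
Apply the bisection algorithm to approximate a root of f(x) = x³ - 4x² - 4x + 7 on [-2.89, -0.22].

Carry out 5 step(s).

f(x) = x³ - 4x² - 4x + 7
Initial interval: [-2.89, -0.22]

Iteration 1:
  c_1 = (-2.890000 + (-0.220000))/2 = -1.555000
  f(c_1) = f(-1.555000) = -0.212129
  f(a) × f(c) ≥ 0, new interval: [-1.555000, -0.220000]
Iteration 2:
  c_2 = (-1.555000 + (-0.220000))/2 = -0.887500
  f(c_2) = f(-0.887500) = 6.700330
  f(a) × f(c) < 0, new interval: [-1.555000, -0.887500]
Iteration 3:
  c_3 = (-1.555000 + (-0.887500))/2 = -1.221250
  f(c_3) = f(-1.221250) = 4.097759
  f(a) × f(c) < 0, new interval: [-1.555000, -1.221250]
Iteration 4:
  c_4 = (-1.555000 + (-1.221250))/2 = -1.388125
  f(c_4) = f(-1.388125) = 2.170170
  f(a) × f(c) < 0, new interval: [-1.555000, -1.388125]
Iteration 5:
  c_5 = (-1.555000 + (-1.388125))/2 = -1.471563
  f(c_5) = f(-1.471563) = 1.037602
  f(a) × f(c) < 0, new interval: [-1.555000, -1.471563]

After 5 iteration(s), the approximation is c_5 = -1.471563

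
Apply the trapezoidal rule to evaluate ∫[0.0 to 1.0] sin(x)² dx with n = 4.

f(x) = sin(x)²
a = 0.0, b = 1.0, n = 4
h = (b - a)/n = 0.250000

Trapezoidal rule: (h/2)[f(x₀) + 2f(x₁) + 2f(x₂) + ... + f(xₙ)]

x_0 = 0.0000, f(x_0) = 0.000000, coefficient = 1
x_1 = 0.2500, f(x_1) = 0.061209, coefficient = 2
x_2 = 0.5000, f(x_2) = 0.229849, coefficient = 2
x_3 = 0.7500, f(x_3) = 0.464631, coefficient = 2
x_4 = 1.0000, f(x_4) = 0.708073, coefficient = 1

I ≈ (0.250000/2) × 2.219451 = 0.277431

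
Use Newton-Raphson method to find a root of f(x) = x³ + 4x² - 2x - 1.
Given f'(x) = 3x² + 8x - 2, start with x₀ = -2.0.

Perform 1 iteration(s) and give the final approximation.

f(x) = x³ + 4x² - 2x - 1
f'(x) = 3x² + 8x - 2
x₀ = -2.0

Newton-Raphson formula: x_{n+1} = x_n - f(x_n)/f'(x_n)

Iteration 1:
  f(-2.000000) = 11.000000
  f'(-2.000000) = -6.000000
  x_1 = -2.000000 - 11.000000/(-6.000000) = -0.166667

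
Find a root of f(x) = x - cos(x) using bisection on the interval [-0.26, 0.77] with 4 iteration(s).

f(x) = x - cos(x)
Initial interval: [-0.26, 0.77]

Iteration 1:
  c_1 = (-0.260000 + 0.770000)/2 = 0.255000
  f(c_1) = f(0.255000) = -0.712663
  f(a) × f(c) ≥ 0, new interval: [0.255000, 0.770000]
Iteration 2:
  c_2 = (0.255000 + 0.770000)/2 = 0.512500
  f(c_2) = f(0.512500) = -0.359021
  f(a) × f(c) ≥ 0, new interval: [0.512500, 0.770000]
Iteration 3:
  c_3 = (0.512500 + 0.770000)/2 = 0.641250
  f(c_3) = f(0.641250) = -0.160099
  f(a) × f(c) ≥ 0, new interval: [0.641250, 0.770000]
Iteration 4:
  c_4 = (0.641250 + 0.770000)/2 = 0.705625
  f(c_4) = f(0.705625) = -0.055581
  f(a) × f(c) ≥ 0, new interval: [0.705625, 0.770000]

After 4 iteration(s), the approximation is c_4 = 0.705625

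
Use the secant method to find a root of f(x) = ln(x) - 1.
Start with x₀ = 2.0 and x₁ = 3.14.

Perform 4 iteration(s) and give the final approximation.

f(x) = ln(x) - 1
x₀ = 2.0, x₁ = 3.14

Secant formula: x_{n+1} = x_n - f(x_n)(x_n - x_{n-1})/(f(x_n) - f(x_{n-1}))

Iteration 1:
  f(2.000000) = -0.306853
  f(3.140000) = 0.144223
  x_2 = 3.140000 - 0.144223×(3.140000 - 2.000000)/(0.144223 - (-0.306853))
       = 2.775507
Iteration 2:
  f(3.140000) = 0.144223
  f(2.775507) = 0.020833
  x_3 = 2.775507 - 0.020833×(2.775507 - 3.140000)/(0.020833 - 0.144223)
       = 2.713965
Iteration 3:
  f(2.775507) = 0.020833
  f(2.713965) = -0.001589
  x_4 = 2.713965 - (-0.001589)×(2.713965 - 2.775507)/(-0.001589 - 0.020833)
       = 2.718327
Iteration 4:
  f(2.713965) = -0.001589
  f(2.718327) = 0.000017
  x_5 = 2.718327 - 0.000017×(2.718327 - 2.713965)/(0.000017 - (-0.001589))
       = 2.718282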